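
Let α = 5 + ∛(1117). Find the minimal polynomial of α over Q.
m_α(x) = x^3 - 15x^2 + 75x - 1242

Set β = α - 5 = ∛(1117), so β^3 = 1117. Then (α - 5)^3 - 1117 = 0, i.e. α is a root of g(x) = (x - 5)^3 - 1117 = x^3 - 15x^2 + 75x - 1242. Since g(x) = h(x - 5) where h(x) = x^3 - 1117, and h is irreducible over Q (because 1117 is not a perfect cube, so h has no rational root, and a monic cubic with no rational root is irreducible), g is also irreducible (irreducibility is preserved under the substitution x → x - 5). Hence m_α(x) = x^3 - 15x^2 + 75x - 1242.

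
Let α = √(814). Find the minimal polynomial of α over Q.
m_α(x) = x^2 - 814

α satisfies α^2 - 814 = 0, so x^2 - 814 annihilates α. Since d = 814 is squarefree and ≠ 1, it is not a perfect square in Q, so x^2 - 814 has no rational root and is therefore irreducible over Q (a degree-2 polynomial over a field is irreducible iff it has no root). Hence m_α(x) = x^2 - 814.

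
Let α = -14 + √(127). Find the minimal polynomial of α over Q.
m_α(x) = x^2 + 28x + 69

From α + 14 = √(127), squaring gives (α + 14)^2 = 127, i.e. α^2 + 28α + 196 = 127, so α^2 + 28α + 69 = 0. The discriminant of x^2 + 28x + 69 is (28)^2 - 4·(69) = 784 - 276 = 508, and 4·(127) is not a perfect square in Q since 127 is squarefree and ≠ 1. Hence x^2 + 28x + 69 is irreducible over Q and is the minimal polynomial of α.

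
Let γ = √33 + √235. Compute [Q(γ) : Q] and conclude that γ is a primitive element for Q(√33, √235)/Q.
[Q(γ) : Q] = 4 (equivalently, Q(γ) = Q(√33, √235))

Obviously Q(γ) ⊆ Q(√33, √235), and [Q(√33, √235):Q] = 4 (since 33, 235 are distinct squarefree integers > 1 with 7755 not a perfect square). To show equality we compute the minimal polynomial of γ. From γ = √33 + √235: γ^2 = 33 + 2√(7755) + 235 = 268 + 2√(7755), so γ^2 - 268 = 2√(7755); squaring, (γ^2 - 268)^2 = 4·7755, i.e. γ^4 - 536γ^2 + 71824 - 31020 = 0, i.e. γ^4 - 536γ^2 + 40804 = 0. So γ is a root of x^4 - 536x^2 + 40804. This polynomial is irreducible over Q: it has no rational root (each ±√33 ± √235 is irrational), and any factorization into two quadratics over Q would force √(7755) ∈ Q (pairing opposite roots) or √33, √235 ∈ Q (other pairings), all impossible. Hence [Q(γ):Q] = 4 = [Q(√33, √235):Q], so Q(γ) = Q(√33, √235).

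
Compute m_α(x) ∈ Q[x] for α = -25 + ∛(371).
m_α(x) = x^3 + 75x^2 + 1875x + 15254

Set β = α + 25 = ∛(371), so β^3 = 371. Then (α + 25)^3 - 371 = 0, i.e. α is a root of g(x) = (x + 25)^3 - 371 = x^3 + 75x^2 + 1875x + 15254. Since g(x) = h(x + 25) where h(x) = x^3 - 371, and h is irreducible over Q (because 371 is not a perfect cube, so h has no rational root, and a monic cubic with no rational root is irreducible), g is also irreducible (irreducibility is preserved under the substitution x → x + 25). Hence m_α(x) = x^3 + 75x^2 + 1875x + 15254.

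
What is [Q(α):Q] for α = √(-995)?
[Q(α):Q] = 2

[Q(α):Q] equals the degree of the minimal polynomial of α. Here α^2 = -995 and x^2 + 995 is irreducible (d = -995 is squarefree, ≠ 1, hence not a square), so deg(m_α) = 2. Thus [Q(α):Q] = 2.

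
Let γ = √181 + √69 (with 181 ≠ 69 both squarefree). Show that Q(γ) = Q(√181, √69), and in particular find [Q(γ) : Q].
[Q(γ) : Q] = 4 (equivalently, Q(γ) = Q(√181, √69))

Obviously Q(γ) ⊆ Q(√181, √69), and [Q(√181, √69):Q] = 4 (since 181, 69 are distinct squarefree integers > 1 with 12489 not a perfect square). To show equality we compute the minimal polynomial of γ. From γ = √181 + √69: γ^2 = 181 + 2√(12489) + 69 = 250 + 2√(12489), so γ^2 - 250 = 2√(12489); squaring, (γ^2 - 250)^2 = 4·12489, i.e. γ^4 - 500γ^2 + 62500 - 49956 = 0, i.e. γ^4 - 500γ^2 + 12544 = 0. So γ is a root of x^4 - 500x^2 + 12544. This polynomial is irreducible over Q: it has no rational root (each ±√181 ± √69 is irrational), and any factorization into two quadratics over Q would force √(12489) ∈ Q (pairing opposite roots) or √181, √69 ∈ Q (other pairings), all impossible. Hence [Q(γ):Q] = 4 = [Q(√181, √69):Q], so Q(γ) = Q(√181, √69).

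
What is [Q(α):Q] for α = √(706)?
[Q(α):Q] = 2

[Q(α):Q] equals the degree of the minimal polynomial of α. Here α^2 = 706 and x^2 - 706 is irreducible (d = 706 is squarefree, ≠ 1, hence not a square), so deg(m_α) = 2. Thus [Q(α):Q] = 2.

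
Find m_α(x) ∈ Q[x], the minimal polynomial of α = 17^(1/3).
m_α(x) = x^3 - 17

α satisfies α^3 = 17, so x^3 - 17 annihilates α. By the rational root test, a rational root p/q (in lowest terms) of x^3 - 17 would satisfy p^3 = 17 q^3, forcing q = 1 and p^3 = 17; but 17 is not a perfect cube, contradiction. A monic cubic over Q with no rational root is irreducible (any nontrivial factorization would include a linear factor). Hence x^3 - 17 is the minimal polynomial of α, and in particular [Q(α):Q] = 3.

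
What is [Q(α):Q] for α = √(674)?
[Q(α):Q] = 2

[Q(α):Q] equals the degree of the minimal polynomial of α. Here α^2 = 674 and x^2 - 674 is irreducible (d = 674 is squarefree, ≠ 1, hence not a square), so deg(m_α) = 2. Thus [Q(α):Q] = 2.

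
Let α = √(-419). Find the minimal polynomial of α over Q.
m_α(x) = x^2 + 419

α satisfies α^2 + 419 = 0, so x^2 + 419 annihilates α. Since d = -419 is squarefree and ≠ 1, it is not a perfect square in Q, so x^2 + 419 has no rational root and is therefore irreducible over Q (a degree-2 polynomial over a field is irreducible iff it has no root). Hence m_α(x) = x^2 + 419.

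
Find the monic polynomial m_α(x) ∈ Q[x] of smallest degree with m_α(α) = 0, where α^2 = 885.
m_α(x) = x^2 - 885

α satisfies α^2 - 885 = 0, so x^2 - 885 annihilates α. Since d = 885 is squarefree and ≠ 1, it is not a perfect square in Q, so x^2 - 885 has no rational root and is therefore irreducible over Q (a degree-2 polynomial over a field is irreducible iff it has no root). Hence m_α(x) = x^2 - 885.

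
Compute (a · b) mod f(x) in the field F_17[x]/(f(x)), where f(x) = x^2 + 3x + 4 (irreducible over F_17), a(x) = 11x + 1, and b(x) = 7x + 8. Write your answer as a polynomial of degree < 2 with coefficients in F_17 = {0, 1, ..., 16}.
a · b ≡ 6 (mod f(x))

Multiply in F_17[x]: a(x)·b(x) = (11x + 1)·(7x + 8) = 9x^2 + 10x + 8. This has degree ≥ 2, so divide by f(x) over F_17: 9x^2 + 10x + 8 = (9)·(x^2 + 3x + 4) + (6). Hence a·b ≡ 6 (mod f). (F_17[x]/(f) is a field with 17^2 = 289 elements since f is irreducible of degree 2.)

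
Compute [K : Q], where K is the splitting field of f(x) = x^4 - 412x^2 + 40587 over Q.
[K : Q] = 4

Solving the quadratic in x^2: x^2 = (412 ± √(412^2 - 4·40587))/2 = (412 ± √7396)/2 = (412 ± 86)/2, giving x^2 = 249 or x^2 = 163. So f(x) = (x^2 - 249)(x^2 - 163) and the roots of f are ±√249, ±√163. Hence the splitting field is K = Q(√249, √163). Since 249 and 163 are distinct squarefree integers > 1, their product 40587 is not a perfect square, so √163 ∉ Q(√249). By the tower law [K:Q] = [Q(√249,√163):Q(√249)] · [Q(√249):Q] = 2 · 2 = 4.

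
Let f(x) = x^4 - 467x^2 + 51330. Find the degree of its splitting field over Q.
[K : Q] = 4

Solving the quadratic in x^2: x^2 = (467 ± √(467^2 - 4·51330))/2 = (467 ± √12769)/2 = (467 ± 113)/2, giving x^2 = 290 or x^2 = 177. So f(x) = (x^2 - 290)(x^2 - 177) and the roots of f are ±√290, ±√177. Hence the splitting field is K = Q(√290, √177). Since 290 and 177 are distinct squarefree integers > 1, their product 51330 is not a perfect square, so √177 ∉ Q(√290). By the tower law [K:Q] = [Q(√290,√177):Q(√290)] · [Q(√290):Q] = 2 · 2 = 4.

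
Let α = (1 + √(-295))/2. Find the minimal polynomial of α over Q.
m_α(x) = x^2 - x + 74

From 2α - 1 = √(-295), squaring gives (2α - 1)^2 = -295, i.e. 4α^2 - 4α + 1 = -295, so α^2 - α + (1 + 295)/4 = 0. Since -295 ≡ 1 (mod 4), (1 + 295)/4 = 74 ∈ Z. The polynomial x^2 - x + 74 has discriminant 1 - 4·(74) = -295, which is not a perfect square in Q (d = -295 is squarefree and ≠ 1), so x^2 - x + 74 is irreducible over Q. It is the minimal polynomial of α.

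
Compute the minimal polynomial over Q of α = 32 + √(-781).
m_α(x) = x^2 - 64x + 1805

From α - 32 = √(-781), squaring gives (α - 32)^2 = -781, i.e. α^2 - 64α + 1024 = -781, so α^2 - 64α + 1805 = 0. The discriminant of x^2 - 64x + 1805 is (-64)^2 - 4·(1805) = 4096 - 7220 = -3124, and 4·(-781) is not a perfect square in Q since -781 is squarefree and ≠ 1. Hence x^2 - 64x + 1805 is irreducible over Q and is the minimal polynomial of α.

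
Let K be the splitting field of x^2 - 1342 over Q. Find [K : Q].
[K : Q] = 2

f(x) = x^2 - 1342 factors as (x - √1342)(x + √1342). The splitting field is K = Q(√1342). Since 1342 is squarefree and > 1, it is not a perfect square, so x^2 - 1342 is irreducible over Q and [Q(√1342) : Q] = 2. Hence [K : Q] = 2.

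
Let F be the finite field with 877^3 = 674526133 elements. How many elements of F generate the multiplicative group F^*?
There are φ(674526132) = 184757760 primitive elements

F_q^* is cyclic of order q - 1 = 674526132. A cyclic group of order m has exactly φ(m) generators. Here m = 674526132 = 2^2 · 3^2 · 7 · 37 · 73 · 991, so the number of primitive elements is φ(674526132) = 184757760.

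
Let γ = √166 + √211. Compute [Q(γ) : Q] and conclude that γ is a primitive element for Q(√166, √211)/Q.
[Q(γ) : Q] = 4 (equivalently, Q(γ) = Q(√166, √211))

Obviously Q(γ) ⊆ Q(√166, √211), and [Q(√166, √211):Q] = 4 (since 166, 211 are distinct squarefree integers > 1 with 35026 not a perfect square). To show equality we compute the minimal polynomial of γ. From γ = √166 + √211: γ^2 = 166 + 2√(35026) + 211 = 377 + 2√(35026), so γ^2 - 377 = 2√(35026); squaring, (γ^2 - 377)^2 = 4·35026, i.e. γ^4 - 754γ^2 + 142129 - 140104 = 0, i.e. γ^4 - 754γ^2 + 2025 = 0. So γ is a root of x^4 - 754x^2 + 2025. This polynomial is irreducible over Q: it has no rational root (each ±√166 ± √211 is irrational), and any factorization into two quadratics over Q would force √(35026) ∈ Q (pairing opposite roots) or √166, √211 ∈ Q (other pairings), all impossible. Hence [Q(γ):Q] = 4 = [Q(√166, √211):Q], so Q(γ) = Q(√166, √211).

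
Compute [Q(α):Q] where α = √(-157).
[Q(α):Q] = 2

[Q(α):Q] equals the degree of the minimal polynomial of α. Here α^2 = -157 and x^2 + 157 is irreducible (d = -157 is squarefree, ≠ 1, hence not a square), so deg(m_α) = 2. Thus [Q(α):Q] = 2.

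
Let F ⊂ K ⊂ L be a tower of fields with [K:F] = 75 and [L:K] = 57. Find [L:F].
[L:F] = 4275

The tower law says that for any tower of field extensions F ⊂ K ⊂ L with finite degrees, [L:F] = [L:K] · [K:F]. Here this gives [L:F] = 57 · 75 = 4275.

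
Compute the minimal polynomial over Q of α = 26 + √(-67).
m_α(x) = x^2 - 52x + 743

From α - 26 = √(-67), squaring gives (α - 26)^2 = -67, i.e. α^2 - 52α + 676 = -67, so α^2 - 52α + 743 = 0. The discriminant of x^2 - 52x + 743 is (-52)^2 - 4·(743) = 2704 - 2972 = -268, and 4·(-67) is not a perfect square in Q since -67 is squarefree and ≠ 1. Hence x^2 - 52x + 743 is irreducible over Q and is the minimal polynomial of α.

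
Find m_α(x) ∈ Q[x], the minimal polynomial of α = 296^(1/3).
m_α(x) = x^3 - 296

α satisfies α^3 = 296, so x^3 - 296 annihilates α. By the rational root test, a rational root p/q (in lowest terms) of x^3 - 296 would satisfy p^3 = 296 q^3, forcing q = 1 and p^3 = 296; but 296 is not a perfect cube, contradiction. A monic cubic over Q with no rational root is irreducible (any nontrivial factorization would include a linear factor). Hence x^3 - 296 is the minimal polynomial of α, and in particular [Q(α):Q] = 3.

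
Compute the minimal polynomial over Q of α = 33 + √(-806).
m_α(x) = x^2 - 66x + 1895

From α - 33 = √(-806), squaring gives (α - 33)^2 = -806, i.e. α^2 - 66α + 1089 = -806, so α^2 - 66α + 1895 = 0. The discriminant of x^2 - 66x + 1895 is (-66)^2 - 4·(1895) = 4356 - 7580 = -3224, and 4·(-806) is not a perfect square in Q since -806 is squarefree and ≠ 1. Hence x^2 - 66x + 1895 is irreducible over Q and is the minimal polynomial of α.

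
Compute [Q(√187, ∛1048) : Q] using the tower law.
[Q(√187, ∛1048) : Q] = 6

Let L = Q(√187, ∛1048). Since Q(√187) ⊂ L and [Q(√187):Q] = 2, the tower law gives 2 | [L:Q]. Likewise Q(∛1048) ⊂ L with [Q(∛1048):Q] = 3 (because 1048 is not a perfect cube), so 3 | [L:Q]. As gcd(2,3) = 1, [L:Q] is divisible by 6. Conversely L is generated over Q by √187 and ∛1048, so [L:Q] ≤ 2·3 = 6. Therefore [Q(√187, ∛1048) : Q] = 6.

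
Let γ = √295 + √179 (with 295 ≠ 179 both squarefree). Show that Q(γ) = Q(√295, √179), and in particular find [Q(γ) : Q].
[Q(γ) : Q] = 4 (equivalently, Q(γ) = Q(√295, √179))

Obviously Q(γ) ⊆ Q(√295, √179), and [Q(√295, √179):Q] = 4 (since 295, 179 are distinct squarefree integers > 1 with 52805 not a perfect square). To show equality we compute the minimal polynomial of γ. From γ = √295 + √179: γ^2 = 295 + 2√(52805) + 179 = 474 + 2√(52805), so γ^2 - 474 = 2√(52805); squaring, (γ^2 - 474)^2 = 4·52805, i.e. γ^4 - 948γ^2 + 224676 - 211220 = 0, i.e. γ^4 - 948γ^2 + 13456 = 0. So γ is a root of x^4 - 948x^2 + 13456. This polynomial is irreducible over Q: it has no rational root (each ±√295 ± √179 is irrational), and any factorization into two quadratics over Q would force √(52805) ∈ Q (pairing opposite roots) or √295, √179 ∈ Q (other pairings), all impossible. Hence [Q(γ):Q] = 4 = [Q(√295, √179):Q], so Q(γ) = Q(√295, √179).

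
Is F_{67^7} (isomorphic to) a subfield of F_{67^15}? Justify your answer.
No: F_{67^7} is not a subfield of F_{67^15}

F_{p^m} embeds in F_{p^n} iff m | n. Here 7 ∤ 15 (since 15 = 2·7 + 1 with remainder 1 ≠ 0), so F_{67^7} is not a subfield of F_{67^15}. Equivalently: if it were, the tower law would give 7 = [F_{67^7}:F_67] dividing [F_{67^15}:F_67] = 15, contradiction.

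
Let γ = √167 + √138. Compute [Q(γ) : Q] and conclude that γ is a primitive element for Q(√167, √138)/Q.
[Q(γ) : Q] = 4 (equivalently, Q(γ) = Q(√167, √138))

Obviously Q(γ) ⊆ Q(√167, √138), and [Q(√167, √138):Q] = 4 (since 167, 138 are distinct squarefree integers > 1 with 23046 not a perfect square). To show equality we compute the minimal polynomial of γ. From γ = √167 + √138: γ^2 = 167 + 2√(23046) + 138 = 305 + 2√(23046), so γ^2 - 305 = 2√(23046); squaring, (γ^2 - 305)^2 = 4·23046, i.e. γ^4 - 610γ^2 + 93025 - 92184 = 0, i.e. γ^4 - 610γ^2 + 841 = 0. So γ is a root of x^4 - 610x^2 + 841. This polynomial is irreducible over Q: it has no rational root (each ±√167 ± √138 is irrational), and any factorization into two quadratics over Q would force √(23046) ∈ Q (pairing opposite roots) or √167, √138 ∈ Q (other pairings), all impossible. Hence [Q(γ):Q] = 4 = [Q(√167, √138):Q], so Q(γ) = Q(√167, √138).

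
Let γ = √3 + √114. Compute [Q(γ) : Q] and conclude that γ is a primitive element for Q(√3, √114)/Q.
[Q(γ) : Q] = 4 (equivalently, Q(γ) = Q(√3, √114))

Obviously Q(γ) ⊆ Q(√3, √114), and [Q(√3, √114):Q] = 4 (since 3, 114 are distinct squarefree integers > 1 with 342 not a perfect square). To show equality we compute the minimal polynomial of γ. From γ = √3 + √114: γ^2 = 3 + 2√(342) + 114 = 117 + 2√(342), so γ^2 - 117 = 2√(342); squaring, (γ^2 - 117)^2 = 4·342, i.e. γ^4 - 234γ^2 + 13689 - 1368 = 0, i.e. γ^4 - 234γ^2 + 12321 = 0. So γ is a root of x^4 - 234x^2 + 12321. This polynomial is irreducible over Q: it has no rational root (each ±√3 ± √114 is irrational), and any factorization into two quadratics over Q would force √(342) ∈ Q (pairing opposite roots) or √3, √114 ∈ Q (other pairings), all impossible. Hence [Q(γ):Q] = 4 = [Q(√3, √114):Q], so Q(γ) = Q(√3, √114).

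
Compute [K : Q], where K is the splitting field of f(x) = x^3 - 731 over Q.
[K : Q] = 6

The roots of x^3 - 731 are ∛731, ω∛731, ω^2∛731 where ω = e^(2πi/3) is a primitive cube root of unity, so K = Q(∛731, ω). Now [Q(∛731):Q] = 3 (since 731 is not a perfect cube, x^3 - 731 is irreducible) and [Q(ω):Q] = 2. Both 2 and 3 divide [K:Q], and [K:Q] ≤ 3·2 = 6, so [K:Q] = 6. (Equivalently: Q(∛731) ⊂ R but ω ∉ R, so [K : Q(∛731)] = 2.)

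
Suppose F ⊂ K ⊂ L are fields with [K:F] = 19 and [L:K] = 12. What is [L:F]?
[L:F] = 228

The tower law says that for any tower of field extensions F ⊂ K ⊂ L with finite degrees, [L:F] = [L:K] · [K:F]. Here this gives [L:F] = 12 · 19 = 228.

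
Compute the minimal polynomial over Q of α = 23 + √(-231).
m_α(x) = x^2 - 46x + 760

From α - 23 = √(-231), squaring gives (α - 23)^2 = -231, i.e. α^2 - 46α + 529 = -231, so α^2 - 46α + 760 = 0. The discriminant of x^2 - 46x + 760 is (-46)^2 - 4·(760) = 2116 - 3040 = -924, and 4·(-231) is not a perfect square in Q since -231 is squarefree and ≠ 1. Hence x^2 - 46x + 760 is irreducible over Q and is the minimal polynomial of α.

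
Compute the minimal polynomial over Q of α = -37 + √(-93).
m_α(x) = x^2 + 74x + 1462

From α + 37 = √(-93), squaring gives (α + 37)^2 = -93, i.e. α^2 + 74α + 1369 = -93, so α^2 + 74α + 1462 = 0. The discriminant of x^2 + 74x + 1462 is (74)^2 - 4·(1462) = 5476 - 5848 = -372, and 4·(-93) is not a perfect square in Q since -93 is squarefree and ≠ 1. Hence x^2 + 74x + 1462 is irreducible over Q and is the minimal polynomial of α.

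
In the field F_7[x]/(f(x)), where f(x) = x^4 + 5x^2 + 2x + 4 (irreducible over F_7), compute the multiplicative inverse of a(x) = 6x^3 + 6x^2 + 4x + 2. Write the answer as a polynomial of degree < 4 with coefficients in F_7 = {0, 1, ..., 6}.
a(x)^(-1) ≡ x^2 + 2 (mod f(x))

Since f is irreducible over F_7, F_7[x]/(f) is a field and a(x) ≠ 0 has an inverse. Apply the extended Euclidean algorithm to f(x) and a(x) in F_7[x]: f(x) = (6x + 1)·a(x) + (3x^2 + 2);  a(x) = (2x + 2)·(3x^2 + 2) + (5). The last nonzero remainder is the constant 5 = gcd(f, a) in F_7. Back-substituting through the division chain expresses 5 = s(x)·a(x) + t(x)·f(x) with s(x) ≡ 5x^2 + 3 (mod f), so (5x^2 + 3)·a(x) ≡ 5 (mod f). Multiplying by 5^(-1) ≡ 3 in F_7 gives a(x)^(-1) ≡ 3·(5x^2 + 3) ≡ x^2 + 2 (mod f). Check: (6x^3 + 6x^2 + 4x + 2)·(x^2 + 2) = 6x^5 + 6x^4 + 2x^3 + x + 4 ≡ 1 (mod x^4 + 5x^2 + 2x + 4).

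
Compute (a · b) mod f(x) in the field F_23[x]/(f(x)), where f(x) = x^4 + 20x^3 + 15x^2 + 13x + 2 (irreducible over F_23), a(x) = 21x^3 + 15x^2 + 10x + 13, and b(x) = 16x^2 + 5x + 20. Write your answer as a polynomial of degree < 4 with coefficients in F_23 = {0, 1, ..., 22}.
a · b ≡ 19x^3 + 22x^2 + 13x + 15 (mod f(x))

Multiply in F_23[x]: a(x)·b(x) = (21x^3 + 15x^2 + 10x + 13)·(16x^2 + 5x + 20) = 14x^5 + 11x^3 + 6x^2 + 12x + 7. This has degree ≥ 4, so divide by f(x) over F_23: 14x^5 + 11x^3 + 6x^2 + 12x + 7 = (14x + 19)·(x^4 + 20x^3 + 15x^2 + 13x + 2) + (19x^3 + 22x^2 + 13x + 15). Hence a·b ≡ 19x^3 + 22x^2 + 13x + 15 (mod f). (F_23[x]/(f) is a field with 23^4 = 279841 elements since f is irreducible of degree 4.)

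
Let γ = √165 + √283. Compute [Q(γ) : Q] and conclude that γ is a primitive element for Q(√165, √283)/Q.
[Q(γ) : Q] = 4 (equivalently, Q(γ) = Q(√165, √283))

Obviously Q(γ) ⊆ Q(√165, √283), and [Q(√165, √283):Q] = 4 (since 165, 283 are distinct squarefree integers > 1 with 46695 not a perfect square). To show equality we compute the minimal polynomial of γ. From γ = √165 + √283: γ^2 = 165 + 2√(46695) + 283 = 448 + 2√(46695), so γ^2 - 448 = 2√(46695); squaring, (γ^2 - 448)^2 = 4·46695, i.e. γ^4 - 896γ^2 + 200704 - 186780 = 0, i.e. γ^4 - 896γ^2 + 13924 = 0. So γ is a root of x^4 - 896x^2 + 13924. This polynomial is irreducible over Q: it has no rational root (each ±√165 ± √283 is irrational), and any factorization into two quadratics over Q would force √(46695) ∈ Q (pairing opposite roots) or √165, √283 ∈ Q (other pairings), all impossible. Hence [Q(γ):Q] = 4 = [Q(√165, √283):Q], so Q(γ) = Q(√165, √283).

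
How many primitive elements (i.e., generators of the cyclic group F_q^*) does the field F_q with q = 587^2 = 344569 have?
There are φ(344568) = 98112 primitive elements

F_q^* is cyclic of order q - 1 = 344568. A cyclic group of order m has exactly φ(m) generators. Here m = 344568 = 2^3 · 3 · 7^2 · 293, so the number of primitive elements is φ(344568) = 98112.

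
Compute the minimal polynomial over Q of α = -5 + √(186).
m_α(x) = x^2 + 10x - 161

From α + 5 = √(186), squaring gives (α + 5)^2 = 186, i.e. α^2 + 10α + 25 = 186, so α^2 + 10α - 161 = 0. The discriminant of x^2 + 10x - 161 is (10)^2 - 4·(-161) = 100 + 644 = 744, and 4·(186) is not a perfect square in Q since 186 is squarefree and ≠ 1. Hence x^2 + 10x - 161 is irreducible over Q and is the minimal polynomial of α.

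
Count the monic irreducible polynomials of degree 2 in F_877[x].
There are 384126 monic irreducible polynomials of degree 2 over F_877

Each element of F_{877^2} that lies in no proper subfield is a root of exactly one monic irreducible of degree 2 over F_877, and each such polynomial has 2 distinct roots in F_{877^2}. By Möbius inversion the count is N_877(2) = (1/2) Σ_{d|2} μ(2/d) · 877^d = (1/2)(μ(2)·877^1 + μ(1)·877^2) = 768252/2 = 384126.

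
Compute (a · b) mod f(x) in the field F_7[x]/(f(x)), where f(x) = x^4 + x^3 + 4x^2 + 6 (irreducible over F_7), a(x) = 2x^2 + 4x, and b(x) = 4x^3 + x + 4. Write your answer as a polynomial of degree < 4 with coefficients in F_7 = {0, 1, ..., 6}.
a · b ≡ 4x^3 + x^2 + 3x + 1 (mod f(x))

Multiply in F_7[x]: a(x)·b(x) = (2x^2 + 4x)·(4x^3 + x + 4) = x^5 + 2x^4 + 2x^3 + 5x^2 + 2x. This has degree ≥ 4, so divide by f(x) over F_7: x^5 + 2x^4 + 2x^3 + 5x^2 + 2x = (x + 1)·(x^4 + x^3 + 4x^2 + 6) + (4x^3 + x^2 + 3x + 1). Hence a·b ≡ 4x^3 + x^2 + 3x + 1 (mod f). (F_7[x]/(f) is a field with 7^4 = 2401 elements since f is irreducible of degree 4.)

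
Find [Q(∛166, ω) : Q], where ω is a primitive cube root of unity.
[Q(∛166, ω) : Q] = 6

[Q(∛166):Q] = 3 (min poly x^3 - 166, irreducible since 166 is not a perfect cube). [Q(ω):Q] = 2 (min poly x^2 + x + 1). Since Q(∛166) ⊂ R and ω ∉ R, we have ω ∉ Q(∛166), so x^2 + x + 1 remains irreducible over Q(∛166) and [Q(∛166, ω) : Q(∛166)] = 2. By the tower law, [Q(∛166, ω) : Q] = 3 · 2 = 6. (In fact Q(∛166, ω) is the splitting field of x^3 - 166 over Q.)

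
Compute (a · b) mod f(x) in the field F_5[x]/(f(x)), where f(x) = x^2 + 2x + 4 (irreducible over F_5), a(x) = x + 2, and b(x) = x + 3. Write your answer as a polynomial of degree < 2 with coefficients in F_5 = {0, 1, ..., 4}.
a · b ≡ 3x + 2 (mod f(x))

Multiply in F_5[x]: a(x)·b(x) = (x + 2)·(x + 3) = x^2 + 1. This has degree ≥ 2, so divide by f(x) over F_5: x^2 + 1 = (1)·(x^2 + 2x + 4) + (3x + 2). Hence a·b ≡ 3x + 2 (mod f). (F_5[x]/(f) is a field with 5^2 = 25 elements since f is irreducible of degree 2.)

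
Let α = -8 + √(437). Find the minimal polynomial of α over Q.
m_α(x) = x^2 + 16x - 373

From α + 8 = √(437), squaring gives (α + 8)^2 = 437, i.e. α^2 + 16α + 64 = 437, so α^2 + 16α - 373 = 0. The discriminant of x^2 + 16x - 373 is (16)^2 - 4·(-373) = 256 + 1492 = 1748, and 4·(437) is not a perfect square in Q since 437 is squarefree and ≠ 1. Hence x^2 + 16x - 373 is irreducible over Q and is the minimal polynomial of α.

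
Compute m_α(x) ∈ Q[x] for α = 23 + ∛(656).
m_α(x) = x^3 - 69x^2 + 1587x - 12823

Set β = α - 23 = ∛(656), so β^3 = 656. Then (α - 23)^3 - 656 = 0, i.e. α is a root of g(x) = (x - 23)^3 - 656 = x^3 - 69x^2 + 1587x - 12823. Since g(x) = h(x - 23) where h(x) = x^3 - 656, and h is irreducible over Q (because 656 is not a perfect cube, so h has no rational root, and a monic cubic with no rational root is irreducible), g is also irreducible (irreducibility is preserved under the substitution x → x - 23). Hence m_α(x) = x^3 - 69x^2 + 1587x - 12823.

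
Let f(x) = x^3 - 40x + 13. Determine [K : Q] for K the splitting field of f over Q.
[K : Q] = 6

By the rational root test, any rational root of the monic integer polynomial f(x) = x^3 - 40x + 13 must be an integer dividing the constant term 13, i.e. one of ±{1, 13}. Evaluating: f(1) = -26, f(-1) = 52, f(13) = 1690, f(-13) = -1664; none is 0, so f has no rational root and is therefore irreducible over Q (a cubic with no linear factor over a field is irreducible). For an irreducible cubic, the Galois group is A_3 or S_3 according as the discriminant disc(f) = -4a^3 - 27b^2 = -4·(-40)^3 - 27·(13)^2 = 251437 is or is not a square in Q. Here disc(f) = 251437 is not a perfect square in Q, so the Galois group of f over Q is not contained in A_3 and must be all of S_3. The splitting field has degree |S_3| = 6 over Q, so [K : Q] = 6.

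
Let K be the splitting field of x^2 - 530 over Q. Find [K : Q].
[K : Q] = 2

f(x) = x^2 - 530 factors as (x - √530)(x + √530). The splitting field is K = Q(√530). Since 530 is squarefree and > 1, it is not a perfect square, so x^2 - 530 is irreducible over Q and [Q(√530) : Q] = 2. Hence [K : Q] = 2.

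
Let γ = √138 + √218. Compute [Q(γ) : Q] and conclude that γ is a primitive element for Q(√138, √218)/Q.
[Q(γ) : Q] = 4 (equivalently, Q(γ) = Q(√138, √218))

Obviously Q(γ) ⊆ Q(√138, √218), and [Q(√138, √218):Q] = 4 (since 138, 218 are distinct squarefree integers > 1 with 30084 not a perfect square). To show equality we compute the minimal polynomial of γ. From γ = √138 + √218: γ^2 = 138 + 2√(30084) + 218 = 356 + 2√(30084), so γ^2 - 356 = 2√(30084); squaring, (γ^2 - 356)^2 = 4·30084, i.e. γ^4 - 712γ^2 + 126736 - 120336 = 0, i.e. γ^4 - 712γ^2 + 6400 = 0. So γ is a root of x^4 - 712x^2 + 6400. This polynomial is irreducible over Q: it has no rational root (each ±√138 ± √218 is irrational), and any factorization into two quadratics over Q would force √(30084) ∈ Q (pairing opposite roots) or √138, √218 ∈ Q (other pairings), all impossible. Hence [Q(γ):Q] = 4 = [Q(√138, √218):Q], so Q(γ) = Q(√138, √218).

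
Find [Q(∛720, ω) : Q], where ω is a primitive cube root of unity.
[Q(∛720, ω) : Q] = 6

[Q(∛720):Q] = 3 (min poly x^3 - 720, irreducible since 720 is not a perfect cube). [Q(ω):Q] = 2 (min poly x^2 + x + 1). Since Q(∛720) ⊂ R and ω ∉ R, we have ω ∉ Q(∛720), so x^2 + x + 1 remains irreducible over Q(∛720) and [Q(∛720, ω) : Q(∛720)] = 2. By the tower law, [Q(∛720, ω) : Q] = 3 · 2 = 6. (In fact Q(∛720, ω) is the splitting field of x^3 - 720 over Q.)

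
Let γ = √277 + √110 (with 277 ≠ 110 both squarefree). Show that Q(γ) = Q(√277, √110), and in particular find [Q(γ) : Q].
[Q(γ) : Q] = 4 (equivalently, Q(γ) = Q(√277, √110))

Obviously Q(γ) ⊆ Q(√277, √110), and [Q(√277, √110):Q] = 4 (since 277, 110 are distinct squarefree integers > 1 with 30470 not a perfect square). To show equality we compute the minimal polynomial of γ. From γ = √277 + √110: γ^2 = 277 + 2√(30470) + 110 = 387 + 2√(30470), so γ^2 - 387 = 2√(30470); squaring, (γ^2 - 387)^2 = 4·30470, i.e. γ^4 - 774γ^2 + 149769 - 121880 = 0, i.e. γ^4 - 774γ^2 + 27889 = 0. So γ is a root of x^4 - 774x^2 + 27889. This polynomial is irreducible over Q: it has no rational root (each ±√277 ± √110 is irrational), and any factorization into two quadratics over Q would force √(30470) ∈ Q (pairing opposite roots) or √277, √110 ∈ Q (other pairings), all impossible. Hence [Q(γ):Q] = 4 = [Q(√277, √110):Q], so Q(γ) = Q(√277, √110).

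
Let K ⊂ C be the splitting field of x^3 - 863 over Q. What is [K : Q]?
[K : Q] = 6

The roots of x^3 - 863 are ∛863, ω∛863, ω^2∛863 where ω = e^(2πi/3) is a primitive cube root of unity, so K = Q(∛863, ω). Now [Q(∛863):Q] = 3 (since 863 is not a perfect cube, x^3 - 863 is irreducible) and [Q(ω):Q] = 2. Both 2 and 3 divide [K:Q], and [K:Q] ≤ 3·2 = 6, so [K:Q] = 6. (Equivalently: Q(∛863) ⊂ R but ω ∉ R, so [K : Q(∛863)] = 2.)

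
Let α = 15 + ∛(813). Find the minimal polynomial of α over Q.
m_α(x) = x^3 - 45x^2 + 675x - 4188

Set β = α - 15 = ∛(813), so β^3 = 813. Then (α - 15)^3 - 813 = 0, i.e. α is a root of g(x) = (x - 15)^3 - 813 = x^3 - 45x^2 + 675x - 4188. Since g(x) = h(x - 15) where h(x) = x^3 - 813, and h is irreducible over Q (because 813 is not a perfect cube, so h has no rational root, and a monic cubic with no rational root is irreducible), g is also irreducible (irreducibility is preserved under the substitution x → x - 15). Hence m_α(x) = x^3 - 45x^2 + 675x - 4188.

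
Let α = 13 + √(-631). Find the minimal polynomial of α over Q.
m_α(x) = x^2 - 26x + 800

From α - 13 = √(-631), squaring gives (α - 13)^2 = -631, i.e. α^2 - 26α + 169 = -631, so α^2 - 26α + 800 = 0. The discriminant of x^2 - 26x + 800 is (-26)^2 - 4·(800) = 676 - 3200 = -2524, and 4·(-631) is not a perfect square in Q since -631 is squarefree and ≠ 1. Hence x^2 - 26x + 800 is irreducible over Q and is the minimal polynomial of α.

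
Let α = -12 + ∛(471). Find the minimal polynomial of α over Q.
m_α(x) = x^3 + 36x^2 + 432x + 1257

Set β = α + 12 = ∛(471), so β^3 = 471. Then (α + 12)^3 - 471 = 0, i.e. α is a root of g(x) = (x + 12)^3 - 471 = x^3 + 36x^2 + 432x + 1257. Since g(x) = h(x + 12) where h(x) = x^3 - 471, and h is irreducible over Q (because 471 is not a perfect cube, so h has no rational root, and a monic cubic with no rational root is irreducible), g is also irreducible (irreducibility is preserved under the substitution x → x + 12). Hence m_α(x) = x^3 + 36x^2 + 432x + 1257.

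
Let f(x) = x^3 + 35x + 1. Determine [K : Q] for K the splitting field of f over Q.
[K : Q] = 6

By the rational root test, any rational root of the monic integer polynomial f(x) = x^3 + 35x + 1 must be an integer dividing the constant term 1, i.e. one of ±{1}. Evaluating: f(1) = 37, f(-1) = -35; none is 0, so f has no rational root and is therefore irreducible over Q (a cubic with no linear factor over a field is irreducible). For an irreducible cubic, the Galois group is A_3 or S_3 according as the discriminant disc(f) = -4a^3 - 27b^2 = -4·(35)^3 - 27·(1)^2 = -171527 is or is not a square in Q. Here disc(f) = -171527 is not a perfect square in Q, so the Galois group of f over Q is not contained in A_3 and must be all of S_3. The splitting field has degree |S_3| = 6 over Q, so [K : Q] = 6.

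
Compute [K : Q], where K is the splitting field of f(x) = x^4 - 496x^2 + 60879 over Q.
[K : Q] = 4

Solving the quadratic in x^2: x^2 = (496 ± √(496^2 - 4·60879))/2 = (496 ± √2500)/2 = (496 ± 50)/2, giving x^2 = 223 or x^2 = 273. So f(x) = (x^2 - 223)(x^2 - 273) and the roots of f are ±√223, ±√273. Hence the splitting field is K = Q(√223, √273). Since 223 and 273 are distinct squarefree integers > 1, their product 60879 is not a perfect square, so √273 ∉ Q(√223). By the tower law [K:Q] = [Q(√223,√273):Q(√223)] · [Q(√223):Q] = 2 · 2 = 4.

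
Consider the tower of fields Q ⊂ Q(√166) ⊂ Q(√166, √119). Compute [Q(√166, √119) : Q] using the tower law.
[Q(√166, √119) : Q] = 4

[Q(√166):Q] = 2 (min poly x^2 - 166, irreducible since 166 is squarefree > 1). For the top step, suppose √119 ∈ Q(√166), say √119 = c + d√166 with c, d ∈ Q. Squaring: 119 = c^2 + 166d^2 + 2cd√166. Since √166 ∉ Q this forces 2cd = 0. If d = 0 then √119 = c ∈ Q, contradicting 119 squarefree > 1. If c = 0 then 119 = 166d^2, so 166·119 = (166d)^2 is a perfect square in Q — but 166·119 = 19754 is not a perfect square (since 166 and 119 are distinct squarefree integers). Contradiction. Hence √119 ∉ Q(√166), so x^2 - 119 stays irreducible over Q(√166) and [Q(√166, √119) : Q(√166)] = 2. By the tower law, [Q(√166, √119) : Q] = 2 · 2 = 4.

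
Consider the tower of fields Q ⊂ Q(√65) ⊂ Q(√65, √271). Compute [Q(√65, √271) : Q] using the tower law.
[Q(√65, √271) : Q] = 4

[Q(√65):Q] = 2 (min poly x^2 - 65, irreducible since 65 is squarefree > 1). For the top step, suppose √271 ∈ Q(√65), say √271 = c + d√65 with c, d ∈ Q. Squaring: 271 = c^2 + 65d^2 + 2cd√65. Since √65 ∉ Q this forces 2cd = 0. If d = 0 then √271 = c ∈ Q, contradicting 271 squarefree > 1. If c = 0 then 271 = 65d^2, so 65·271 = (65d)^2 is a perfect square in Q — but 65·271 = 17615 is not a perfect square (since 65 and 271 are distinct squarefree integers). Contradiction. Hence √271 ∉ Q(√65), so x^2 - 271 stays irreducible over Q(√65) and [Q(√65, √271) : Q(√65)] = 2. By the tower law, [Q(√65, √271) : Q] = 2 · 2 = 4.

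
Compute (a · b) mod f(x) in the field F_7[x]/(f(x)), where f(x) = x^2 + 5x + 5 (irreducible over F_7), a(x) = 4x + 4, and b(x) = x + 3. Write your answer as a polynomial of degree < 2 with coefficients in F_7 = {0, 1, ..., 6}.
a · b ≡ 3x + 6 (mod f(x))

Multiply in F_7[x]: a(x)·b(x) = (4x + 4)·(x + 3) = 4x^2 + 2x + 5. This has degree ≥ 2, so divide by f(x) over F_7: 4x^2 + 2x + 5 = (4)·(x^2 + 5x + 5) + (3x + 6). Hence a·b ≡ 3x + 6 (mod f). (F_7[x]/(f) is a field with 7^2 = 49 elements since f is irreducible of degree 2.)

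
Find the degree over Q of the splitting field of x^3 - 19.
[K : Q] = 6

The roots of x^3 - 19 are ∛19, ω∛19, ω^2∛19 where ω = e^(2πi/3) is a primitive cube root of unity, so K = Q(∛19, ω). Now [Q(∛19):Q] = 3 (since 19 is not a perfect cube, x^3 - 19 is irreducible) and [Q(ω):Q] = 2. Both 2 and 3 divide [K:Q], and [K:Q] ≤ 3·2 = 6, so [K:Q] = 6. (Equivalently: Q(∛19) ⊂ R but ω ∉ R, so [K : Q(∛19)] = 2.)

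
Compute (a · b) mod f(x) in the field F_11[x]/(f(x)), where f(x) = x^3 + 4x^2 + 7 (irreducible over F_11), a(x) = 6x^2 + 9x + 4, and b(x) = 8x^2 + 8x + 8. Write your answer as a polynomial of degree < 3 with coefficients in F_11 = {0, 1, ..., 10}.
a · b ≡ 10x + 8 (mod f(x))

Multiply in F_11[x]: a(x)·b(x) = (6x^2 + 9x + 4)·(8x^2 + 8x + 8) = 4x^4 + 10x^3 + 9x^2 + 5x + 10. This has degree ≥ 3, so divide by f(x) over F_11: 4x^4 + 10x^3 + 9x^2 + 5x + 10 = (4x + 5)·(x^3 + 4x^2 + 7) + (10x + 8). Hence a·b ≡ 10x + 8 (mod f). (F_11[x]/(f) is a field with 11^3 = 1331 elements since f is irreducible of degree 3.)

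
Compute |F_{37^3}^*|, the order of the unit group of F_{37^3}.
|F_{37^3}^*| = 50652

F_{37^3} has 37^3 = 50653 elements; its multiplicative group consists of all nonzero elements, so |F_{37^3}^*| = 50653 - 1 = 50652. (It is cyclic since any finite subgroup of the multiplicative group of a field is cyclic.)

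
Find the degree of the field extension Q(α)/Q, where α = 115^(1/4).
[Q(α):Q] = 4

α is a root of x^4 - 115. By Eisenstein's criterion at the prime p = 5 (which divides the constant term 115 but p^2 = 25 does not, since 115 is squarefree), x^4 - 115 is irreducible over Q. Hence [Q(α):Q] = 4.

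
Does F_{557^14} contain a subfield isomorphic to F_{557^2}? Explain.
Yes: F_{557^2} is a subfield of F_{557^14}

F_{p^m} embeds in F_{p^n} iff m | n (since F_{p^n} is the splitting field of x^(p^n) - x, and F_{p^m} ⊂ F_{p^n} forces p^n to be a power of p^m, i.e. m | n; conversely if m | n then every root of x^(p^m) - x is a root of x^(p^n) - x). Here 2 | 14 (since 14 = 7·2), so F_{557^2} is a subfield of F_{557^14}, and [F_{557^14} : F_{557^2}] = 14/2 = 7.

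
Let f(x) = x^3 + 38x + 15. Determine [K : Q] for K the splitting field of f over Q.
[K : Q] = 6

By the rational root test, any rational root of the monic integer polynomial f(x) = x^3 + 38x + 15 must be an integer dividing the constant term 15, i.e. one of ±{1, 3, 5, 15}. Evaluating: f(1) = 54, f(-1) = -24, f(3) = 156, f(-3) = -126, f(5) = 330, f(-5) = -300, f(15) = 3960, f(-15) = -3930; none is 0, so f has no rational root and is therefore irreducible over Q (a cubic with no linear factor over a field is irreducible). For an irreducible cubic, the Galois group is A_3 or S_3 according as the discriminant disc(f) = -4a^3 - 27b^2 = -4·(38)^3 - 27·(15)^2 = -225563 is or is not a square in Q. Here disc(f) = -225563 is not a perfect square in Q, so the Galois group of f over Q is not contained in A_3 and must be all of S_3. The splitting field has degree |S_3| = 6 over Q, so [K : Q] = 6.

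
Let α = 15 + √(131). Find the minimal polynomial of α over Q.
m_α(x) = x^2 - 30x + 94

From α - 15 = √(131), squaring gives (α - 15)^2 = 131, i.e. α^2 - 30α + 225 = 131, so α^2 - 30α + 94 = 0. The discriminant of x^2 - 30x + 94 is (-30)^2 - 4·(94) = 900 - 376 = 524, and 4·(131) is not a perfect square in Q since 131 is squarefree and ≠ 1. Hence x^2 - 30x + 94 is irreducible over Q and is the minimal polynomial of α.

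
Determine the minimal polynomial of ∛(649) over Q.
m_α(x) = x^3 - 649

α satisfies α^3 = 649, so x^3 - 649 annihilates α. By the rational root test, a rational root p/q (in lowest terms) of x^3 - 649 would satisfy p^3 = 649 q^3, forcing q = 1 and p^3 = 649; but 649 is not a perfect cube, contradiction. A monic cubic over Q with no rational root is irreducible (any nontrivial factorization would include a linear factor). Hence x^3 - 649 is the minimal polynomial of α, and in particular [Q(α):Q] = 3.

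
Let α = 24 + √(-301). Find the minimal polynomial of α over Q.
m_α(x) = x^2 - 48x + 877

From α - 24 = √(-301), squaring gives (α - 24)^2 = -301, i.e. α^2 - 48α + 576 = -301, so α^2 - 48α + 877 = 0. The discriminant of x^2 - 48x + 877 is (-48)^2 - 4·(877) = 2304 - 3508 = -1204, and 4·(-301) is not a perfect square in Q since -301 is squarefree and ≠ 1. Hence x^2 - 48x + 877 is irreducible over Q and is the minimal polynomial of α.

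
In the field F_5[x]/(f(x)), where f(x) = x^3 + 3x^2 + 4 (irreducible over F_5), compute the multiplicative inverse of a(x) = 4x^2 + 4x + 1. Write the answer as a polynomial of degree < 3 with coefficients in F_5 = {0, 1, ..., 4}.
a(x)^(-1) ≡ x^2 + 4x + 3 (mod f(x))

Since f is irreducible over F_5, F_5[x]/(f) is a field and a(x) ≠ 0 has an inverse. Apply the extended Euclidean algorithm to f(x) and a(x) in F_5[x]: f(x) = (4x + 3)·a(x) + (4x + 1);  a(x) = (x + 2)·(4x + 1) + (4). The last nonzero remainder is the constant 4 = gcd(f, a) in F_5. Back-substituting through the division chain expresses 4 = s(x)·a(x) + t(x)·f(x) with s(x) ≡ 4x^2 + x + 2 (mod f), so (4x^2 + x + 2)·a(x) ≡ 4 (mod f). Multiplying by 4^(-1) ≡ 4 in F_5 gives a(x)^(-1) ≡ 4·(4x^2 + x + 2) ≡ x^2 + 4x + 3 (mod f). Check: (4x^2 + 4x + 1)·(x^2 + 4x + 3) = 4x^4 + 4x^2 + x + 3 ≡ 1 (mod x^3 + 3x^2 + 4).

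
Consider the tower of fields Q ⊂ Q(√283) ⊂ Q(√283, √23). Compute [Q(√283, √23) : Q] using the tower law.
[Q(√283, √23) : Q] = 4

[Q(√283):Q] = 2 (min poly x^2 - 283, irreducible since 283 is squarefree > 1). For the top step, suppose √23 ∈ Q(√283), say √23 = c + d√283 with c, d ∈ Q. Squaring: 23 = c^2 + 283d^2 + 2cd√283. Since √283 ∉ Q this forces 2cd = 0. If d = 0 then √23 = c ∈ Q, contradicting 23 squarefree > 1. If c = 0 then 23 = 283d^2, so 283·23 = (283d)^2 is a perfect square in Q — but 283·23 = 6509 is not a perfect square (since 283 and 23 are distinct squarefree integers). Contradiction. Hence √23 ∉ Q(√283), so x^2 - 23 stays irreducible over Q(√283) and [Q(√283, √23) : Q(√283)] = 2. By the tower law, [Q(√283, √23) : Q] = 2 · 2 = 4.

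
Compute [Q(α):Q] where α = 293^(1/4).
[Q(α):Q] = 4

α is a root of x^4 - 293. By Eisenstein's criterion at the prime p = 293 (which divides the constant term 293 but p^2 = 85849 does not, since 293 is squarefree), x^4 - 293 is irreducible over Q. Hence [Q(α):Q] = 4.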